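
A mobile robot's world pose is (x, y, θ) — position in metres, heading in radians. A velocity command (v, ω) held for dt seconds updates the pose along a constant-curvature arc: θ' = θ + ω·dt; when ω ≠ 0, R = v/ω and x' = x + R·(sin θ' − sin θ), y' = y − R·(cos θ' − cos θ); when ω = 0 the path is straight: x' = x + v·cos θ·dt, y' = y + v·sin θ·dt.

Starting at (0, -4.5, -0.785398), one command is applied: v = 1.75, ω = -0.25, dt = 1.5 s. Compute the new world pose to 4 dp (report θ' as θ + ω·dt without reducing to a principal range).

θ' = -0.7854 + -0.25·1.5 = -1.1604
R = v/ω = 1.75/-0.25 = -7.0000
x' = 0 + -7.0000·(sin -1.1604 − sin -0.7854) = 1.4690
y' = -4.5 − -7.0000·(cos -1.1604 − cos -0.7854) = -6.6569

(1.4690, -6.6569, -1.1604)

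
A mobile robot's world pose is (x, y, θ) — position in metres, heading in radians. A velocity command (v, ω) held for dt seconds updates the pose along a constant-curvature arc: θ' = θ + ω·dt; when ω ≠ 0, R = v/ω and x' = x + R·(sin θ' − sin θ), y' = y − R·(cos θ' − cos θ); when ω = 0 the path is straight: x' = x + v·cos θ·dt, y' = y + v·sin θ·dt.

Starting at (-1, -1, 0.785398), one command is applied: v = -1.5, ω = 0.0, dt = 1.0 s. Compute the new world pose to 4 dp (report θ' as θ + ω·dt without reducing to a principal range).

θ' = 0.7854 + 0.0·1.0 = 0.7854
ω = 0 → straight: x' = -1 + -1.5·cos(0.7854)·1.0 = -2.0607
y' = -1 + -1.5·sin(0.7854)·1.0 = -2.0607

(-2.0607, -2.0607, 0.7854)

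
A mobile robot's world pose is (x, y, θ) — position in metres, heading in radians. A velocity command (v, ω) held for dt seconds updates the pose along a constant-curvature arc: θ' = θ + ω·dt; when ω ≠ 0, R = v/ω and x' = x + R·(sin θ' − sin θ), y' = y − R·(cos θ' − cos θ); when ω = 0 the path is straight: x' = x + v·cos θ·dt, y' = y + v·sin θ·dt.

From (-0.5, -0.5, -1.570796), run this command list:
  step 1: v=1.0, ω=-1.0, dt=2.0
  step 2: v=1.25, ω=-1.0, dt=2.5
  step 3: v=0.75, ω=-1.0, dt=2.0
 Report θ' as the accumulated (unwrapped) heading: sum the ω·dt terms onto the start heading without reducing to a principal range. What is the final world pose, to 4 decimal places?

(-0.7689, 0.0547, -8.0708)

step 1: θ'=-3.5708 (R=-1.0000) → pose (-1.9161, -1.4093, -3.5708)
step 2: θ'=-6.0708 (R=-1.2500) → pose (-1.6595, 0.9492, -6.0708)
step 3: θ'=-8.0708 (R=-0.7500) → pose (-0.7689, 0.0547, -8.0708)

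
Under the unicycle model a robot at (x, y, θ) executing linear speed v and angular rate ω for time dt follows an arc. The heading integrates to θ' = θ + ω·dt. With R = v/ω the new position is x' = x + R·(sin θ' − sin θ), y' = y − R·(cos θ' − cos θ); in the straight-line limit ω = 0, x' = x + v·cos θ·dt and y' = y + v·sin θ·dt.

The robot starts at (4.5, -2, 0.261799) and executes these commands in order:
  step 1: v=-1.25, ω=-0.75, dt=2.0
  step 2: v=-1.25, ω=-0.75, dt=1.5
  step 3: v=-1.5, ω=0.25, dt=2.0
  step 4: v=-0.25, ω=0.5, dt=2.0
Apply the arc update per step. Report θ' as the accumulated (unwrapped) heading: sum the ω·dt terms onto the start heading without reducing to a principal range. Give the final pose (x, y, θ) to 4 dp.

(4.3321, 3.8085, -0.8632)

step 1: θ'=-1.2382 (R=1.6667) → pose (2.4933, -0.9343, -1.2382)
step 2: θ'=-2.3632 (R=1.6667) → pose (2.8984, 0.7966, -2.3632)
step 3: θ'=-1.8632 (R=-6.0000) → pose (4.4309, 3.3393, -1.8632)
step 4: θ'=-0.8632 (R=-0.5000) → pose (4.3321, 3.8085, -0.8632)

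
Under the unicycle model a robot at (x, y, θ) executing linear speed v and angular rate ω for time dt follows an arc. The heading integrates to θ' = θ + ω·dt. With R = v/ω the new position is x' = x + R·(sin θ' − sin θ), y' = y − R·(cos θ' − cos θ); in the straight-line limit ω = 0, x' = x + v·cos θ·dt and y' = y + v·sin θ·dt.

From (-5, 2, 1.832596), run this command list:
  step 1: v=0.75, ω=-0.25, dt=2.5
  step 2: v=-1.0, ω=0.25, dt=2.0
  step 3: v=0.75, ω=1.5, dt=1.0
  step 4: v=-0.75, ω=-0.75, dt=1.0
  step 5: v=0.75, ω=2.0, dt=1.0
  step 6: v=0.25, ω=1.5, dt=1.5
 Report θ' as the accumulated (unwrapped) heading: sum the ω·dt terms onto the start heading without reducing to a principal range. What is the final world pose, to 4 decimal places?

(-5.3305, 1.6936, 6.7076)

step 1: θ'=1.2076 (R=-3.0000) → pose (-4.9065, 3.8423, 1.2076)
step 2: θ'=1.7076 (R=-4.0000) → pose (-5.1301, 1.8757, 1.7076)
step 3: θ'=3.2076 (R=0.5000) → pose (-5.6584, 2.3064, 3.2076)
step 4: θ'=2.4576 (R=1.0000) → pose (-4.9605, 2.0837, 2.4576)
step 5: θ'=4.4576 (R=0.3750) → pose (-5.5604, 1.8875, 4.4576)
step 6: θ'=6.7076 (R=0.1667) → pose (-5.3305, 1.6936, 6.7076)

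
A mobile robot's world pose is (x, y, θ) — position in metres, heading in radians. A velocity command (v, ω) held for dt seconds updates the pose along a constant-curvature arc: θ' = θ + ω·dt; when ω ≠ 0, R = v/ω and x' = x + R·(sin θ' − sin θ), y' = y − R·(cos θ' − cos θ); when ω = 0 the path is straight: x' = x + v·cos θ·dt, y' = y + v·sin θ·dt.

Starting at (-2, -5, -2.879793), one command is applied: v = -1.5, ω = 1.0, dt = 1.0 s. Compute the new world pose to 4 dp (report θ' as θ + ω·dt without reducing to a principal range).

(-0.9593, -4.0073, -1.8798)

θ' = -2.8798 + 1.0·1.0 = -1.8798
R = v/ω = -1.5/1.0 = -1.5000
x' = -2 + -1.5000·(sin -1.8798 − sin -2.8798) = -0.9593
y' = -5 − -1.5000·(cos -1.8798 − cos -2.8798) = -4.0073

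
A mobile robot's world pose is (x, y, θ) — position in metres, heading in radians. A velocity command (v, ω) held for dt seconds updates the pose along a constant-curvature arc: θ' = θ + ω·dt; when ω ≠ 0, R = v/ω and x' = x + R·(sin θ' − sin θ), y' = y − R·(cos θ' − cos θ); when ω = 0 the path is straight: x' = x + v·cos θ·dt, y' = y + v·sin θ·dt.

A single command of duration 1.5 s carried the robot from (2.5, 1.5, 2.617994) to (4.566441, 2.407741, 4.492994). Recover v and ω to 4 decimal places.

v = -1.7500, ω = 1.2500

Δθ = 4.492994 − 2.617994 = 1.875000
ω = Δθ/dt = 1.875000/1.5 = 1.2500
R = Δx/(sin θ' − sin θ) = -1.4000
v = R·ω = -1.4000·1.2500 = -1.7500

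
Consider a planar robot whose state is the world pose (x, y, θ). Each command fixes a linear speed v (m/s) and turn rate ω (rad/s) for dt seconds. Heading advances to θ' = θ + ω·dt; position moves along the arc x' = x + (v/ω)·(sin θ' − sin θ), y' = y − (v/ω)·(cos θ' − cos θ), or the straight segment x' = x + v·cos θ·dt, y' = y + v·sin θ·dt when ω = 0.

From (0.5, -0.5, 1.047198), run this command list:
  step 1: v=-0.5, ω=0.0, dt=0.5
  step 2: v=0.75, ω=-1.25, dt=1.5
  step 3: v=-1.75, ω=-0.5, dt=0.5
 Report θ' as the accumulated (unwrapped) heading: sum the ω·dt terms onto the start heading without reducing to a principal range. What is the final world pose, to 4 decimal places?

(0.8308, 0.1007, -1.0778)

step 1: θ'=1.0472 (straight) → pose (0.3750, -0.7165, 1.0472)
step 2: θ'=-0.8278 (R=-0.6000) → pose (1.3365, -0.6106, -0.8278)
step 3: θ'=-1.0778 (R=3.5000) → pose (0.8308, 0.1007, -1.0778)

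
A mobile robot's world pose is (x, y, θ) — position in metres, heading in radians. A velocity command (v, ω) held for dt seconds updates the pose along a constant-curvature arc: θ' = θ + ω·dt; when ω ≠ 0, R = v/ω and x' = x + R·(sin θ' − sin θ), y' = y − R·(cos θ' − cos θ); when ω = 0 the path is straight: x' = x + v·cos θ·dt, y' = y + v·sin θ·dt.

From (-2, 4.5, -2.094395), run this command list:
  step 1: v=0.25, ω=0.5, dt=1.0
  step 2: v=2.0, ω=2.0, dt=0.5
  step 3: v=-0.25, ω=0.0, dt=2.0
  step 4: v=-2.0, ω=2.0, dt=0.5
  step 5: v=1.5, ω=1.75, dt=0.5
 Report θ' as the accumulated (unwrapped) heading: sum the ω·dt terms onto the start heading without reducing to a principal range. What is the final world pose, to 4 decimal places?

step 1: θ'=-1.5944 (R=0.5000) → pose (-2.0668, 4.2618, -1.5944)
step 2: θ'=-0.5944 (R=1.0000) → pose (-1.6271, 3.4097, -0.5944)
step 3: θ'=-0.5944 (straight) → pose (-2.0414, 3.6897, -0.5944)
step 4: θ'=0.4056 (R=-1.0000) → pose (-2.9960, 3.7801, 0.4056)
step 5: θ'=1.2806 (R=0.8571) → pose (-2.5129, 4.3224, 1.2806)

(-2.5129, 4.3224, 1.2806)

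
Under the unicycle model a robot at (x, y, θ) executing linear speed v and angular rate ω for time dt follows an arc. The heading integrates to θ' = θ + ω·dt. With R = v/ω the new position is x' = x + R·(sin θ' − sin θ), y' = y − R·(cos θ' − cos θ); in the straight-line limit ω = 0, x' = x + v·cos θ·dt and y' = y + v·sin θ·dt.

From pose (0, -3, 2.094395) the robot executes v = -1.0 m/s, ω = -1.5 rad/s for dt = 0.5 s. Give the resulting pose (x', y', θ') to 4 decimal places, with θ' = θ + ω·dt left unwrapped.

θ' = 2.0944 + -1.5·0.5 = 1.3444
R = v/ω = -1.0/-1.5 = 0.6667
x' = 0 + 0.6667·(sin 1.3444 − sin 2.0944) = 0.0723
y' = -3 − 0.6667·(cos 1.3444 − cos 2.0944) = -3.4830

(0.0723, -3.4830, 1.3444)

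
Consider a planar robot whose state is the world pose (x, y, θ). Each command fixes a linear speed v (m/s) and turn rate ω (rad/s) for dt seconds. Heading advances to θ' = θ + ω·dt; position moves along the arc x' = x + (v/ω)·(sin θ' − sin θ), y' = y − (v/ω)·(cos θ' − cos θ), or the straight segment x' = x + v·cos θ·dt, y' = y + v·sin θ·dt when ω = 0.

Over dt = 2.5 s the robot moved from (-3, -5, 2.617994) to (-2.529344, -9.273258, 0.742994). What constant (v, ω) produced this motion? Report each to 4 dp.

v = -2.0000, ω = -0.7500

Δθ = 0.742994 − 2.617994 = -1.875000
ω = Δθ/dt = -1.875000/2.5 = -0.7500
R = −Δy/(cos θ' − cos θ) = 2.6667
v = R·ω = 2.6667·-0.7500 = -2.0000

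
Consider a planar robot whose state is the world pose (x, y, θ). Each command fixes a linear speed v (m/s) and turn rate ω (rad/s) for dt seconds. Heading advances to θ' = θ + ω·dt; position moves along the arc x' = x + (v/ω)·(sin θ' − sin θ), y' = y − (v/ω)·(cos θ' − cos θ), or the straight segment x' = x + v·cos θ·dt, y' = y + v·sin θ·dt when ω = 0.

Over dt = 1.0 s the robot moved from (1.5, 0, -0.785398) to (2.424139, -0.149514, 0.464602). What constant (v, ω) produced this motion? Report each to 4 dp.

v = 1.0000, ω = 1.2500

Δθ = 0.464602 − -0.785398 = 1.250000
ω = Δθ/dt = 1.250000/1.0 = 1.2500
R = Δx/(sin θ' − sin θ) = 0.8000
v = R·ω = 0.8000·1.2500 = 1.0000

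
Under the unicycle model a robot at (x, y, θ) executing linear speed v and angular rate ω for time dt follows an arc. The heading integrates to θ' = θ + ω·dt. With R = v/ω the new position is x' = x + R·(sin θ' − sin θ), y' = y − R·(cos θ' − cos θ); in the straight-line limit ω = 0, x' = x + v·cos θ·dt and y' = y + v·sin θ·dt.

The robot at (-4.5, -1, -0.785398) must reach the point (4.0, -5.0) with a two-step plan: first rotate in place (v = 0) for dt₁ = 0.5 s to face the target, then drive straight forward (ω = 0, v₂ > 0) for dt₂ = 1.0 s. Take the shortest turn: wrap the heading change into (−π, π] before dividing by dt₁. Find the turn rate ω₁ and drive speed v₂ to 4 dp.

heading to target = atan2(-5−-1, 4−-4.5) = -0.4398
Δθ = wrap(-0.4398 − -0.7854) = 0.3456; ω₁ = Δθ/dt₁ = 0.6911
distance = √((4−-4.5)² + (-5−-1)²) = 9.3941; v₂ = distance/dt₂ = 9.3941

ω₁ = 0.6911, v₂ = 9.3941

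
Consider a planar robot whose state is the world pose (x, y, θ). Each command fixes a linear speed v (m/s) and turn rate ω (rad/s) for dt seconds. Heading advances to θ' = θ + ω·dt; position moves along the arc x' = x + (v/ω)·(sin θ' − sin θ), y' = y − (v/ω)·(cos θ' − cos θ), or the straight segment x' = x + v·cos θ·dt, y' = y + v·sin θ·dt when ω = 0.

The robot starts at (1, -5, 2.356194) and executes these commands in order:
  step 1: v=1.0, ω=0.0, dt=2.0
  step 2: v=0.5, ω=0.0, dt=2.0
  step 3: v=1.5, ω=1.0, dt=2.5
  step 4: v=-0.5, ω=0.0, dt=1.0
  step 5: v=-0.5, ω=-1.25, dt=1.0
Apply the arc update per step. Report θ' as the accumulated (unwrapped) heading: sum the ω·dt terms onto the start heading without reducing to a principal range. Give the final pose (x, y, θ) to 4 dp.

(-3.5215, -3.2445, 3.6062)

step 1: θ'=2.3562 (straight) → pose (-0.4142, -3.5858, 2.3562)
step 2: θ'=2.3562 (straight) → pose (-1.1213, -2.8787, 2.3562)
step 3: θ'=4.8562 (R=1.5000) → pose (-3.6665, -4.1543, 4.8562)
step 4: θ'=4.8562 (straight) → pose (-3.7382, -3.6595, 4.8562)
step 5: θ'=3.6062 (R=0.4000) → pose (-3.5215, -3.2445, 3.6062)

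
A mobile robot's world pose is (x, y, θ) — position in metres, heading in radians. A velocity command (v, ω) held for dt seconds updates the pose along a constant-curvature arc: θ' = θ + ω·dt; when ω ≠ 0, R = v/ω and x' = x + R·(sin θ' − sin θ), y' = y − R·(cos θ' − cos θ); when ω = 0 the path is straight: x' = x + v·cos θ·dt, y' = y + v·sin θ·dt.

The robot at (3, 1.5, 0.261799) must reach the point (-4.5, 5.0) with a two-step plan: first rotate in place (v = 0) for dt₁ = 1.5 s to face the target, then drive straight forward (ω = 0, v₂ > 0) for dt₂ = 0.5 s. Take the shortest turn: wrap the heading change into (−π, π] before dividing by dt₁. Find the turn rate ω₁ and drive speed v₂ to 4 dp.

heading to target = atan2(5−1.5, -4.5−3) = 2.7050
Δθ = wrap(2.7050 − 0.2618) = 2.4432; ω₁ = Δθ/dt₁ = 1.6288
distance = √((-4.5−3)² + (5−1.5)²) = 8.2765; v₂ = distance/dt₂ = 16.5529

ω₁ = 1.6288, v₂ = 16.5529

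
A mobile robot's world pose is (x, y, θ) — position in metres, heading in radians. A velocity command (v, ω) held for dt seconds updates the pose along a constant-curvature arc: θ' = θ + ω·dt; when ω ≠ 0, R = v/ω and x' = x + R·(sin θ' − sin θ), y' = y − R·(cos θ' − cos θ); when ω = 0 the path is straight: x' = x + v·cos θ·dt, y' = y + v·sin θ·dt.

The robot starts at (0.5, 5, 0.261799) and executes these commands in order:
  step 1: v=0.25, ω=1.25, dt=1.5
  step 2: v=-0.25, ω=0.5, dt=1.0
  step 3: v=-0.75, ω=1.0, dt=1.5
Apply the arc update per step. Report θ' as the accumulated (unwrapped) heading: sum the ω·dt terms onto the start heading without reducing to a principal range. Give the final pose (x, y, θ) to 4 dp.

(1.7891, 5.3791, 4.1368)

step 1: θ'=2.1368 (R=0.2000) → pose (0.6170, 5.3004, 2.1368)
step 2: θ'=2.6368 (R=-0.5000) → pose (0.7973, 5.1309, 2.6368)
step 3: θ'=4.1368 (R=-0.7500) → pose (1.7891, 5.3791, 4.1368)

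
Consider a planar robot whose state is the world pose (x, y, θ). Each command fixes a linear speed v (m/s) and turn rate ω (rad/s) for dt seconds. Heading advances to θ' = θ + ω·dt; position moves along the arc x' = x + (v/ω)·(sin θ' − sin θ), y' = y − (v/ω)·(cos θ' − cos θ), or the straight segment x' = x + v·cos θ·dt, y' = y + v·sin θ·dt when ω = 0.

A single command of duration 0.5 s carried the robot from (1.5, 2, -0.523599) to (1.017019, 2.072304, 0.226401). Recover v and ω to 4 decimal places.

Δθ = 0.226401 − -0.523599 = 0.750000
ω = Δθ/dt = 0.750000/0.5 = 1.5000
R = Δx/(sin θ' − sin θ) = -0.6667
v = R·ω = -0.6667·1.5000 = -1.0000

v = -1.0000, ω = 1.5000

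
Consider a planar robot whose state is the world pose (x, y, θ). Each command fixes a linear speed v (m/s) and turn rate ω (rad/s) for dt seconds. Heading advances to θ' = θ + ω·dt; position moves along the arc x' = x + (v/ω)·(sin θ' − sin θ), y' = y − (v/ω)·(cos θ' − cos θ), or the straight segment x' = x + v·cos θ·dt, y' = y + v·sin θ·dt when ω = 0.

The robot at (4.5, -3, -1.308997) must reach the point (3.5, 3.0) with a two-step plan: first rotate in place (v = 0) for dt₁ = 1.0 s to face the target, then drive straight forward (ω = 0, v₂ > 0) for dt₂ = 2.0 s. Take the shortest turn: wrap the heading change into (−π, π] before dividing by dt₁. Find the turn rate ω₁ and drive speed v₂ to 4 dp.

heading to target = atan2(3−-3, 3.5−4.5) = 1.7359
Δθ = wrap(1.7359 − -1.3090) = 3.0449; ω₁ = Δθ/dt₁ = 3.0449
distance = √((3.5−4.5)² + (3−-3)²) = 6.0828; v₂ = distance/dt₂ = 3.0414

ω₁ = 3.0449, v₂ = 3.0414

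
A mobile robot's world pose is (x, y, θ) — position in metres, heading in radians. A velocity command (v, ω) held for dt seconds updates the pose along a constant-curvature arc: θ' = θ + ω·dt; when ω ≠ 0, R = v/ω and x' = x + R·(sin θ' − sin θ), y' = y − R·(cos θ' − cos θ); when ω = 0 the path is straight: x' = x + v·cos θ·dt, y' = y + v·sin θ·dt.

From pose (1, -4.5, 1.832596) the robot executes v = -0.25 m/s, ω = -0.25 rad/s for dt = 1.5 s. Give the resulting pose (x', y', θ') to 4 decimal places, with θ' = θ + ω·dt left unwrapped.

θ' = 1.8326 + -0.25·1.5 = 1.4576
R = v/ω = -0.25/-0.25 = 1.0000
x' = 1 + 1.0000·(sin 1.4576 − sin 1.8326) = 1.0277
y' = -4.5 − 1.0000·(cos 1.4576 − cos 1.8326) = -4.8718

(1.0277, -4.8718, 1.4576)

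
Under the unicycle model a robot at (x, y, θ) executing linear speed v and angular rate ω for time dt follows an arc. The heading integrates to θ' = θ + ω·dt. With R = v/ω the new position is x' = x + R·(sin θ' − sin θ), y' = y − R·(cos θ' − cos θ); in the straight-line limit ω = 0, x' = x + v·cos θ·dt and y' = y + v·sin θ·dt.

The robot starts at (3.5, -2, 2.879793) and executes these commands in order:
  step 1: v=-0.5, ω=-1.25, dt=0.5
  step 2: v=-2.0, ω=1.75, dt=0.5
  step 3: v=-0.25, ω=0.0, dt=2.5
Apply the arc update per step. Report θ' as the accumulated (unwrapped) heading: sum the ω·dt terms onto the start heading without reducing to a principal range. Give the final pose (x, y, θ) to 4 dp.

step 1: θ'=2.2548 (R=0.4000) → pose (3.7065, -2.1336, 2.2548)
step 2: θ'=3.1298 (R=-1.1429) → pose (4.5788, -2.5542, 3.1298)
step 3: θ'=3.1298 (straight) → pose (5.2037, -2.5616, 3.1298)

(5.2037, -2.5616, 3.1298)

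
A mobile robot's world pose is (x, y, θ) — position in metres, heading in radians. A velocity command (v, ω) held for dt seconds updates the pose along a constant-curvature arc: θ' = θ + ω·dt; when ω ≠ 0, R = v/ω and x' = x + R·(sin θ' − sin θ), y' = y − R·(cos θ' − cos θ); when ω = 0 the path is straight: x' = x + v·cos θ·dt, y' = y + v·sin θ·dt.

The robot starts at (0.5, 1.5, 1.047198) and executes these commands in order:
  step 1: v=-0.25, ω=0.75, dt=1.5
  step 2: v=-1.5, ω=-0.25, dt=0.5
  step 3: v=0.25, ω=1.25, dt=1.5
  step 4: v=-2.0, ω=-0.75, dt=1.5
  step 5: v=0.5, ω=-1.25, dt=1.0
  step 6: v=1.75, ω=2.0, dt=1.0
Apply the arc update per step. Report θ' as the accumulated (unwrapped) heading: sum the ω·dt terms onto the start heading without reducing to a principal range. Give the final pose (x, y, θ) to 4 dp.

step 1: θ'=2.1722 (R=-0.3333) → pose (0.5138, 1.1447, 2.1722)
step 2: θ'=2.0472 (R=6.0000) → pose (0.8985, 0.5014, 2.0472)
step 3: θ'=3.9222 (R=0.2000) → pose (0.5800, 0.5518, 3.9222)
step 4: θ'=2.7972 (R=2.6667) → pose (3.3569, 1.1673, 2.7972)
step 5: θ'=1.5472 (R=-0.4000) → pose (3.0921, 1.5532, 1.5472)
step 6: θ'=3.5472 (R=0.8750) → pose (1.8721, 2.3779, 3.5472)

(1.8721, 2.3779, 3.5472)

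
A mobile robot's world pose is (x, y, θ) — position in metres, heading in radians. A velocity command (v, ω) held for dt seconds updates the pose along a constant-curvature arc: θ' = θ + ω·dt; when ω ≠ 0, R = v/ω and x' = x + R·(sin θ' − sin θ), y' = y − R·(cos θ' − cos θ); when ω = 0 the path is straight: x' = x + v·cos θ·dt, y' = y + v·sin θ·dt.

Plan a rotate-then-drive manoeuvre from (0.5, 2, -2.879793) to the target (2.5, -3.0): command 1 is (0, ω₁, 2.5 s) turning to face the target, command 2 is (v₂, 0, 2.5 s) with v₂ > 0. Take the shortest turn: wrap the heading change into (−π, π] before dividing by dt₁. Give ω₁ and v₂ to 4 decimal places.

heading to target = atan2(-3−2, 2.5−0.5) = -1.1903
Δθ = wrap(-1.1903 − -2.8798) = 1.6895; ω₁ = Δθ/dt₁ = 0.6758
distance = √((2.5−0.5)² + (-3−2)²) = 5.3852; v₂ = distance/dt₂ = 2.1541

ω₁ = 0.6758, v₂ = 2.1541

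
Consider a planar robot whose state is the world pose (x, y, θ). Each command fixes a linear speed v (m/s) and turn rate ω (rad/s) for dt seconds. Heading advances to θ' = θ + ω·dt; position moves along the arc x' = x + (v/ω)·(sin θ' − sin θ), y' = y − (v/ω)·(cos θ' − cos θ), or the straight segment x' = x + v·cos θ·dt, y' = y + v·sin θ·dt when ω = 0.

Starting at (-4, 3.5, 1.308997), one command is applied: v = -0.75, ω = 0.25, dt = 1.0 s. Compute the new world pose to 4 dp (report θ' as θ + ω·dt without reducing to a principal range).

(-4.1020, 2.7589, 1.5590)

θ' = 1.3090 + 0.25·1.0 = 1.5590
R = v/ω = -0.75/0.25 = -3.0000
x' = -4 + -3.0000·(sin 1.5590 − sin 1.3090) = -4.1020
y' = 3.5 − -3.0000·(cos 1.5590 − cos 1.3090) = 2.7589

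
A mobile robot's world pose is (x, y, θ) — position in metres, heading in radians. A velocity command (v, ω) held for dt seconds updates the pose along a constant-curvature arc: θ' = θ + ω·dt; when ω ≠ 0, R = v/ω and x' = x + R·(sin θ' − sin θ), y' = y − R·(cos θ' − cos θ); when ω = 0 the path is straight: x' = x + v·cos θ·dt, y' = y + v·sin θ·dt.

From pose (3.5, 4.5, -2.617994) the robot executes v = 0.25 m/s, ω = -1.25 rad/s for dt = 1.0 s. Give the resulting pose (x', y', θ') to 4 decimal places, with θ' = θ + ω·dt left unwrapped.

(3.2672, 4.5237, -3.8680)

θ' = -2.6180 + -1.25·1.0 = -3.8680
R = v/ω = 0.25/-1.25 = -0.2000
x' = 3.5 + -0.2000·(sin -3.8680 − sin -2.6180) = 3.2672
y' = 4.5 − -0.2000·(cos -3.8680 − cos -2.6180) = 4.5237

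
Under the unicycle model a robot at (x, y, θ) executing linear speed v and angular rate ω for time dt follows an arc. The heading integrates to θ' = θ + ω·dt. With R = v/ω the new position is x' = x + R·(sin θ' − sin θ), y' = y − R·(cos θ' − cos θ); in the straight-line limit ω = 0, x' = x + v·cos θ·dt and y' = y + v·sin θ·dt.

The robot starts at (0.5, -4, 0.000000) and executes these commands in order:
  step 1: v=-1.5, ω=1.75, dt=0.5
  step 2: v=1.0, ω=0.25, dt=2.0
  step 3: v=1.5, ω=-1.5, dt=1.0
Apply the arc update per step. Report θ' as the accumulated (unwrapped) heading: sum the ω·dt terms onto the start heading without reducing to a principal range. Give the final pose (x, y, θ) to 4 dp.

(1.8011, -1.7243, -0.1250)

step 1: θ'=0.8750 (R=-0.8571) → pose (-0.1579, -4.3077, 0.8750)
step 2: θ'=1.3750 (R=4.0000) → pose (0.6955, -2.5219, 1.3750)
step 3: θ'=-0.1250 (R=-1.0000) → pose (1.8011, -1.7243, -0.1250)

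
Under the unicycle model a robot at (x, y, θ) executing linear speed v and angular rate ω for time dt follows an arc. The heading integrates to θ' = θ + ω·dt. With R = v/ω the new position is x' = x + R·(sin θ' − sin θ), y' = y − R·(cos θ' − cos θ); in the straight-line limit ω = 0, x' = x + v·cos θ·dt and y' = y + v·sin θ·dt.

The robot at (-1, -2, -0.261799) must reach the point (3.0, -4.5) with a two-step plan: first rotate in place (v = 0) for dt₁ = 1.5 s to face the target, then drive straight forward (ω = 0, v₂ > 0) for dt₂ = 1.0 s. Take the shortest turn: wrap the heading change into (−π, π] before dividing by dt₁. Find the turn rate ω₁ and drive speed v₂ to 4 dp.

ω₁ = -0.1979, v₂ = 4.7170

heading to target = atan2(-4.5−-2, 3−-1) = -0.5586
Δθ = wrap(-0.5586 − -0.2618) = -0.2968; ω₁ = Δθ/dt₁ = -0.1979
distance = √((3−-1)² + (-4.5−-2)²) = 4.7170; v₂ = distance/dt₂ = 4.7170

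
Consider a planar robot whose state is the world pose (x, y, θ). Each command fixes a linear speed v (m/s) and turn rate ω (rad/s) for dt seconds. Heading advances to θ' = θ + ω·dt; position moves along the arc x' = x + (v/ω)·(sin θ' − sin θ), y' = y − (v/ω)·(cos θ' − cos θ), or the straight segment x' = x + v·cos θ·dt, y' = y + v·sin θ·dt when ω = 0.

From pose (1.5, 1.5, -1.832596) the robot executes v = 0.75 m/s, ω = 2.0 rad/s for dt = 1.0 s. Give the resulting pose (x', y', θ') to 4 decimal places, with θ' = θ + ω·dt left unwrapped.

(1.9247, 1.0332, 0.1674)

θ' = -1.8326 + 2.0·1.0 = 0.1674
R = v/ω = 0.75/2.0 = 0.3750
x' = 1.5 + 0.3750·(sin 0.1674 − sin -1.8326) = 1.9247
y' = 1.5 − 0.3750·(cos 0.1674 − cos -1.8326) = 1.0332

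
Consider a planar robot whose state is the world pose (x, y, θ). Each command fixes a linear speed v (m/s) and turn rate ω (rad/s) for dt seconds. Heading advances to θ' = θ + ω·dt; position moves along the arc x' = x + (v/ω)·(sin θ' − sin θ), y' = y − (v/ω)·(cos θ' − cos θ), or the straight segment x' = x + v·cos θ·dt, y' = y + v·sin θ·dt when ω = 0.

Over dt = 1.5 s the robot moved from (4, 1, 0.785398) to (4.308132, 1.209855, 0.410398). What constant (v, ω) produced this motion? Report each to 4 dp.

v = 0.2500, ω = -0.2500

Δθ = 0.410398 − 0.785398 = -0.375000
ω = Δθ/dt = -0.375000/1.5 = -0.2500
R = Δx/(sin θ' − sin θ) = -1.0000
v = R·ω = -1.0000·-0.2500 = 0.2500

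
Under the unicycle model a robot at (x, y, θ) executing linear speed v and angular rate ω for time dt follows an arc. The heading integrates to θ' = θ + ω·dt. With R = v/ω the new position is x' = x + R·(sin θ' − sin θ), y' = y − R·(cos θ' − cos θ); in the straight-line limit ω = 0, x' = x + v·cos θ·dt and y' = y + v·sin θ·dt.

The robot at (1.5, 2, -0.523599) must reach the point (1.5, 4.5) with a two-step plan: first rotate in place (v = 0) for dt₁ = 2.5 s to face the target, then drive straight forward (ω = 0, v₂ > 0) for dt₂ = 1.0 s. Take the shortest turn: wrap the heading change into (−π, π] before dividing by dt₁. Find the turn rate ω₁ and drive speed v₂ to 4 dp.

heading to target = atan2(4.5−2, 1.5−1.5) = 1.5708
Δθ = wrap(1.5708 − -0.5236) = 2.0944; ω₁ = Δθ/dt₁ = 0.8378
distance = √((1.5−1.5)² + (4.5−2)²) = 2.5000; v₂ = distance/dt₂ = 2.5000

ω₁ = 0.8378, v₂ = 2.5000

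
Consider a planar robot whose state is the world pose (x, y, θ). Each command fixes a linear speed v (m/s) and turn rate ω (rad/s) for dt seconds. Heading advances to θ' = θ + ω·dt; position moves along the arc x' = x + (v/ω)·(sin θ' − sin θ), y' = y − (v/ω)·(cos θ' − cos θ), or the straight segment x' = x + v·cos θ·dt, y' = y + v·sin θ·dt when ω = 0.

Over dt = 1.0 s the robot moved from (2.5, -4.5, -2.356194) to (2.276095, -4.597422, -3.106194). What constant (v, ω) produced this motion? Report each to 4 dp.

v = 0.2500, ω = -0.7500

Δθ = -3.106194 − -2.356194 = -0.750000
ω = Δθ/dt = -0.750000/1.0 = -0.7500
R = Δx/(sin θ' − sin θ) = -0.3333
v = R·ω = -0.3333·-0.7500 = 0.2500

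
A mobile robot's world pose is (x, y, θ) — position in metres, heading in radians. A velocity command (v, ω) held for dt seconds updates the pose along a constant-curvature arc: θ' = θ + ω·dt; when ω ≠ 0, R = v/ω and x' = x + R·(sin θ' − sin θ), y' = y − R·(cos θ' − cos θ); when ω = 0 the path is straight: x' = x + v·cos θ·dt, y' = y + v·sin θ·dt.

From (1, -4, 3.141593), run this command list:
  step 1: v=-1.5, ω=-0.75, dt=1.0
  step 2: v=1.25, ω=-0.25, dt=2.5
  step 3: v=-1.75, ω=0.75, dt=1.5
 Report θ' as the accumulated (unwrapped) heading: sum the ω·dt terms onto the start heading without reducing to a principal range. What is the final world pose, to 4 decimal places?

(2.5785, -3.6578, 2.8916)

step 1: θ'=2.3916 (R=2.0000) → pose (2.3633, -4.5366, 2.3916)
step 2: θ'=1.7666 (R=-5.0000) → pose (0.8670, -1.8509, 1.7666)
step 3: θ'=2.8916 (R=-2.3333) → pose (2.5785, -3.6578, 2.8916)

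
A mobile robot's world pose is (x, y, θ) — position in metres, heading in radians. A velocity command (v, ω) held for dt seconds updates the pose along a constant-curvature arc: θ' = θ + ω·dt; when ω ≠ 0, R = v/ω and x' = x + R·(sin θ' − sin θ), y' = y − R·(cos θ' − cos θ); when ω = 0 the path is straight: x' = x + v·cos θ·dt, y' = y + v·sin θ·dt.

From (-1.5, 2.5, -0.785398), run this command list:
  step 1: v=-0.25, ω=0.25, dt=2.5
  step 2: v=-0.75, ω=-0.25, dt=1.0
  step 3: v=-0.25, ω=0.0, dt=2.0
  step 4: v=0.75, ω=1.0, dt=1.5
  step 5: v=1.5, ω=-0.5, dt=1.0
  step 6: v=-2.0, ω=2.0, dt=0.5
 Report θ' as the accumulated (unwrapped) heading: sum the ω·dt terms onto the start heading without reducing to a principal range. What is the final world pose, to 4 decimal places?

(-1.7122, 3.7857, 1.5896)

step 1: θ'=-0.1604 (R=-1.0000) → pose (-2.0474, 2.7801, -0.1604)
step 2: θ'=-0.4104 (R=3.0000) → pose (-2.7652, 2.9907, -0.4104)
step 3: θ'=-0.4104 (straight) → pose (-3.2237, 3.1901, -0.4104)
step 4: θ'=1.0896 (R=0.7500) → pose (-2.2596, 3.5307, 1.0896)
step 5: θ'=0.5896 (R=-3.0000) → pose (-1.2684, 4.6357, 0.5896)
step 6: θ'=1.5896 (R=-1.0000) → pose (-1.7122, 3.7857, 1.5896)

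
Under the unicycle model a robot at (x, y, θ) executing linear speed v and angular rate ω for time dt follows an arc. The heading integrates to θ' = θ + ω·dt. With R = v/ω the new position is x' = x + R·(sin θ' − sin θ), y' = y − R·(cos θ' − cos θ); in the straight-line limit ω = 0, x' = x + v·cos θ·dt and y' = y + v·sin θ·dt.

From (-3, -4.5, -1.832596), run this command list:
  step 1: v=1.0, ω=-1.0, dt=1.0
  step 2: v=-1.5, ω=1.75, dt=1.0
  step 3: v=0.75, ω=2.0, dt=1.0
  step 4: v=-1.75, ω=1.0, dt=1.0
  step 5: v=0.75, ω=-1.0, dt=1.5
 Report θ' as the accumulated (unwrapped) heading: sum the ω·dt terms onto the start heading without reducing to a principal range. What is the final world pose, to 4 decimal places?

(-2.3915, -4.7452, 0.4174)

step 1: θ'=-2.8326 (R=-1.0000) → pose (-3.6618, -5.1938, -2.8326)
step 2: θ'=-1.0826 (R=-0.8571) → pose (-3.1655, -3.9752, -1.0826)
step 3: θ'=0.9174 (R=0.3750) → pose (-2.5365, -4.0273, 0.9174)
step 4: θ'=1.9174 (R=-1.7500) → pose (-2.7929, -5.6856, 1.9174)
step 5: θ'=0.4174 (R=-0.7500) → pose (-2.3915, -4.7452, 0.4174)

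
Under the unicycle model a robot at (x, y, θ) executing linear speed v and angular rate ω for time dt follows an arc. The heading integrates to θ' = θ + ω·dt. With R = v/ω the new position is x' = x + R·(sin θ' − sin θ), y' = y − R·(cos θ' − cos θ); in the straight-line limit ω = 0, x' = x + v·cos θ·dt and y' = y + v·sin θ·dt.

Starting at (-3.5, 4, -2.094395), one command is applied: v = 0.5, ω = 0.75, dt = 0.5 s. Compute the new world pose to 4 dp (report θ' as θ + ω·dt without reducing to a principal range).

(-3.5820, 3.7654, -1.7194)

θ' = -2.0944 + 0.75·0.5 = -1.7194
R = v/ω = 0.5/0.75 = 0.6667
x' = -3.5 + 0.6667·(sin -1.7194 − sin -2.0944) = -3.5820
y' = 4 − 0.6667·(cos -1.7194 − cos -2.0944) = 3.7654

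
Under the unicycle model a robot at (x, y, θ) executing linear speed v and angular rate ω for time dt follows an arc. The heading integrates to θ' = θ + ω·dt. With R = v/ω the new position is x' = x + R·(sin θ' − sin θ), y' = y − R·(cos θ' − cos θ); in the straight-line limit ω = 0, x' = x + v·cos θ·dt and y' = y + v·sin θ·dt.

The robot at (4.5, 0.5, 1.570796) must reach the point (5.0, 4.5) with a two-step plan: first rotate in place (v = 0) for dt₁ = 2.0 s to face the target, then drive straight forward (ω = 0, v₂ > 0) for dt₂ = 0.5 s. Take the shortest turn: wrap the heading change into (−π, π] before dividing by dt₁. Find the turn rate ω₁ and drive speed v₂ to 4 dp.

heading to target = atan2(4.5−0.5, 5−4.5) = 1.4464
Δθ = wrap(1.4464 − 1.5708) = -0.1244; ω₁ = Δθ/dt₁ = -0.0622
distance = √((5−4.5)² + (4.5−0.5)²) = 4.0311; v₂ = distance/dt₂ = 8.0623

ω₁ = -0.0622, v₂ = 8.0623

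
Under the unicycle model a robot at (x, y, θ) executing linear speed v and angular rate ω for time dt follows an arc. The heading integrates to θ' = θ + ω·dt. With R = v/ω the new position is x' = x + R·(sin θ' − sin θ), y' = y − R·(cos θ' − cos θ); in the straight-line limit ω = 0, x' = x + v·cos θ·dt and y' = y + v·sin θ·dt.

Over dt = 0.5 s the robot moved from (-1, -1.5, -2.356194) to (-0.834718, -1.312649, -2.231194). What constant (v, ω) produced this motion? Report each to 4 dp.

Δθ = -2.231194 − -2.356194 = 0.125000
ω = Δθ/dt = 0.125000/0.5 = 0.2500
R = −Δy/(cos θ' − cos θ) = -2.0000
v = R·ω = -2.0000·0.2500 = -0.5000

v = -0.5000, ω = 0.2500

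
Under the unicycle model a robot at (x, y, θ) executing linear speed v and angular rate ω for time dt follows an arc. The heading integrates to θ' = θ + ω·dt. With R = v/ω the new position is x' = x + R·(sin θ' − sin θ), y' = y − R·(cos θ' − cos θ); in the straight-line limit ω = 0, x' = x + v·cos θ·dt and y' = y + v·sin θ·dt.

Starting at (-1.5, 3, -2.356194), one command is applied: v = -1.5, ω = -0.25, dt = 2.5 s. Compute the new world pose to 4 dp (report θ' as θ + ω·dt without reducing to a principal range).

θ' = -2.3562 + -0.25·2.5 = -2.9812
R = v/ω = -1.5/-0.25 = 6.0000
x' = -1.5 + 6.0000·(sin -2.9812 − sin -2.3562) = 1.7844
y' = 3 − 6.0000·(cos -2.9812 − cos -2.3562) = 4.6803

(1.7844, 4.6803, -2.9812)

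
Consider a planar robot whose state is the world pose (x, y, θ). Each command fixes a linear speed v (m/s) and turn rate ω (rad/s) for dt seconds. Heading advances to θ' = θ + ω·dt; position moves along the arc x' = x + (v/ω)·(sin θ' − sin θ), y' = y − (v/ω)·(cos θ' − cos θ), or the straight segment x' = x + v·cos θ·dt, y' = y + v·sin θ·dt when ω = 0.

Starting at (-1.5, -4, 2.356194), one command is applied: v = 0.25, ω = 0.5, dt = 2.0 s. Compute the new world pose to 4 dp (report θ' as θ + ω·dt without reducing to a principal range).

θ' = 2.3562 + 0.5·2.0 = 3.3562
R = v/ω = 0.25/0.5 = 0.5000
x' = -1.5 + 0.5000·(sin 3.3562 − sin 2.3562) = -1.9600
y' = -4 − 0.5000·(cos 3.3562 − cos 2.3562) = -3.8650

(-1.9600, -3.8650, 3.3562)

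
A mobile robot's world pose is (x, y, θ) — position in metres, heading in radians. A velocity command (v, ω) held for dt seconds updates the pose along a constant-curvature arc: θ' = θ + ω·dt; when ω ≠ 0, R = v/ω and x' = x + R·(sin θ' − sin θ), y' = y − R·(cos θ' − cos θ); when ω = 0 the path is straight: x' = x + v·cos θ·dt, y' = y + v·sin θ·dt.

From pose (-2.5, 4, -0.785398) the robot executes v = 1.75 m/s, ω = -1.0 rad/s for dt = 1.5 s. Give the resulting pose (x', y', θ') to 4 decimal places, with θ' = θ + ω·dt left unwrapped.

θ' = -0.7854 + -1.0·1.5 = -2.2854
R = v/ω = 1.75/-1.0 = -1.7500
x' = -2.5 + -1.7500·(sin -2.2854 − sin -0.7854) = -2.4156
y' = 4 − -1.7500·(cos -2.2854 − cos -0.7854) = 1.6158

(-2.4156, 1.6158, -2.2854)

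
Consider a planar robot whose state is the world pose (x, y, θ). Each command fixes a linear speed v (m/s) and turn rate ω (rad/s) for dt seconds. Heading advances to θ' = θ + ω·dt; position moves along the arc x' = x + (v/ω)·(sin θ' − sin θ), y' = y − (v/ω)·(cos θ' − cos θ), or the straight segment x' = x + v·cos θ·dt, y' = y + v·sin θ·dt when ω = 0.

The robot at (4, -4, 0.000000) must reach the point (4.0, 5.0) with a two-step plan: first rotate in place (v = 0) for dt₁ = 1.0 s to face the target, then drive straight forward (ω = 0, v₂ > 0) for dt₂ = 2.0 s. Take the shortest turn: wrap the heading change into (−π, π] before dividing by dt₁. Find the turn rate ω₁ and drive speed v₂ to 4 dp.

heading to target = atan2(5−-4, 4−4) = 1.5708
Δθ = wrap(1.5708 − 0.0000) = 1.5708; ω₁ = Δθ/dt₁ = 1.5708
distance = √((4−4)² + (5−-4)²) = 9.0000; v₂ = distance/dt₂ = 4.5000

ω₁ = 1.5708, v₂ = 4.5000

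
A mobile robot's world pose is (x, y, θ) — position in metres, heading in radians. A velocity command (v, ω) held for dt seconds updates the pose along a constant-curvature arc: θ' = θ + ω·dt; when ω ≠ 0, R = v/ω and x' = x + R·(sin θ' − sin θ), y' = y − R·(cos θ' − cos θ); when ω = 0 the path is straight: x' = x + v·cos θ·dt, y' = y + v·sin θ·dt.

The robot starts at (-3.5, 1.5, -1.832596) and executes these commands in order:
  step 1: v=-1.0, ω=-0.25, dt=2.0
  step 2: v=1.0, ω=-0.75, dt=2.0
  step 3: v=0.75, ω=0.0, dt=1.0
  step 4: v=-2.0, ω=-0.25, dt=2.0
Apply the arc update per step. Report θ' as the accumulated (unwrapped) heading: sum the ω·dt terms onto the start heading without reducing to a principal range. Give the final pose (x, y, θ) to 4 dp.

step 1: θ'=-2.3326 (R=4.0000) → pose (-2.5307, 3.2256, -2.3326)
step 2: θ'=-3.8326 (R=-1.3333) → pose (-4.3452, 3.1184, -3.8326)
step 3: θ'=-3.8326 (straight) → pose (-4.9232, 3.5964, -3.8326)
step 4: θ'=-4.3326 (R=8.0000) → pose (-2.5917, 0.3974, -4.3326)

(-2.5917, 0.3974, -4.3326)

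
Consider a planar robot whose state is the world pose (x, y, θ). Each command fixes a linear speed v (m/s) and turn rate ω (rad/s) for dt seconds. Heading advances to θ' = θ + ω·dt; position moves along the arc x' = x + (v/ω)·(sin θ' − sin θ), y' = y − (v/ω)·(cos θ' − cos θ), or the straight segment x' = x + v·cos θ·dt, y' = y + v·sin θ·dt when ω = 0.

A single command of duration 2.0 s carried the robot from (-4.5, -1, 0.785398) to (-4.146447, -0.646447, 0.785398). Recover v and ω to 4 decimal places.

v = 0.2500, ω = 0.0000

Δθ = 0.785398 − 0.785398 = 0.000000
ω = Δθ/dt = 0.000000/2.0 = 0.0000
ω = 0 → v = (Δx·cos θ + Δy·sin θ)/dt = 0.2500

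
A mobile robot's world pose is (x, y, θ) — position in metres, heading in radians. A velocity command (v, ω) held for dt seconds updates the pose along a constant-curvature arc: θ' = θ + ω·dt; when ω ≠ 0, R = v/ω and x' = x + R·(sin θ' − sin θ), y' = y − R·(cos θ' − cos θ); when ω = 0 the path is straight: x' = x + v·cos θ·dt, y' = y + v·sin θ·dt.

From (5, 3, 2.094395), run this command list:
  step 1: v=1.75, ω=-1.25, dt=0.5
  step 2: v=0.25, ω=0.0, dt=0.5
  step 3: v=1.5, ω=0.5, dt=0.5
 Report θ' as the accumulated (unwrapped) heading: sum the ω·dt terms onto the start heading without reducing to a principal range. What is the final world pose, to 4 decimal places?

step 1: θ'=1.4694 (R=-1.4000) → pose (4.8196, 3.8417, 1.4694)
step 2: θ'=1.4694 (straight) → pose (4.8323, 3.9661, 1.4694)
step 3: θ'=1.7194 (R=3.0000) → pose (4.8146, 4.7139, 1.7194)

(4.8146, 4.7139, 1.7194)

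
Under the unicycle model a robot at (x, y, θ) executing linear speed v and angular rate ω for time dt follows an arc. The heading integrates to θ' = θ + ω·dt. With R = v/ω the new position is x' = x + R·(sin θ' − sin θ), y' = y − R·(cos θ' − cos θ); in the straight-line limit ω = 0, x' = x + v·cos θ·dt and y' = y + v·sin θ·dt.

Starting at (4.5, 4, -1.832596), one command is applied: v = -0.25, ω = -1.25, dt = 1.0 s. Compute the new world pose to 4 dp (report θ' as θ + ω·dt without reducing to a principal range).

(4.6814, 4.1479, -3.0826)

θ' = -1.8326 + -1.25·1.0 = -3.0826
R = v/ω = -0.25/-1.25 = 0.2000
x' = 4.5 + 0.2000·(sin -3.0826 − sin -1.8326) = 4.6814
y' = 4 − 0.2000·(cos -3.0826 − cos -1.8326) = 4.1479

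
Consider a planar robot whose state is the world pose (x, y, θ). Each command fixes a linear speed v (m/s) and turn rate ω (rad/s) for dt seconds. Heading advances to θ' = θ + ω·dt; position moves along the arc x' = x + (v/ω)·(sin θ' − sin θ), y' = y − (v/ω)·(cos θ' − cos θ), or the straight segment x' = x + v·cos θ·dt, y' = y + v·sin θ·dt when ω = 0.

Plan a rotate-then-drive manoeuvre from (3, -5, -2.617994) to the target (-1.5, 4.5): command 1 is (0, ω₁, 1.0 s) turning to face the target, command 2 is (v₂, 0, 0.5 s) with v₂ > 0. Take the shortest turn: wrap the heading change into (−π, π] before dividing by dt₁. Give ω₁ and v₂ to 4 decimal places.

heading to target = atan2(4.5−-5, -1.5−3) = 2.0132
Δθ = wrap(2.0132 − -2.6180) = -1.6520; ω₁ = Δθ/dt₁ = -1.6520
distance = √((-1.5−3)² + (4.5−-5)²) = 10.5119; v₂ = distance/dt₂ = 21.0238

ω₁ = -1.6520, v₂ = 21.0238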